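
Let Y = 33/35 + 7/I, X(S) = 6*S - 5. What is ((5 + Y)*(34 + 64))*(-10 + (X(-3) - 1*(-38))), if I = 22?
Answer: 33747/11 ≈ 3067.9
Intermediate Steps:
X(S) = -5 + 6*S
Y = 971/770 (Y = 33/35 + 7/22 = 971/770 ≈ 1.2610)
((5 + Y)*(34 + 64))*(-10 + (X(-3) - 1*(-38))) = ((5 + 971/770)*(34 + 64))*(-10 + ((-5 + 6*(-3)) - 1*(-38))) = ((4821/770)*98)*(-10 + ((-5 - 18) + 38)) = 33747*(-10 + (-23 + 38))/55 = 33747*(-10 + 15)/55 = (33747/55)*5 = 33747/11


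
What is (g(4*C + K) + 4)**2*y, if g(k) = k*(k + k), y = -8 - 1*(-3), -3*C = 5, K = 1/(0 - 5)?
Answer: -489205924/10125 ≈ -48317.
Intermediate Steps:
K = -1/5 (K = 1/(-5) = -1/5 ≈ -0.20000)
C = -5/3 (C = -1/3*5 = -5/3 ≈ -1.6667)
y = -5 (y = -8 + 3 = -5)
g(k) = 2*k**2 (g(k) = k*(2*k) = 2*k**2)
(g(4*C + K) + 4)**2*y = (2*(4*(-5/3) - 1/5)**2 + 4)**2*(-5) = (2*(-20/3 - 1/5)**2 + 4)**2*(-5) = (2*(-103/15)**2 + 4)**2*(-5) = (2*(10609/225) + 4)**2*(-5) = (21218/225 + 4)**2*(-5) = (22118/225)**2*(-5) = (489205924/50625)*(-5) = -489205924/10125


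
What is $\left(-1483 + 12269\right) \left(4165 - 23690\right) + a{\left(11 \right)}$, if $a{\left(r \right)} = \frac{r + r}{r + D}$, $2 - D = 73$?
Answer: $- \frac{6317899511}{30} \approx -2.106 \cdot 10^{8}$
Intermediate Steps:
$D = -71$ ($D = 2 - 73 = -71$)
$a{\left(r \right)} = \frac{2 r}{-71 + r}$ ($a{\left(r \right)} = \frac{r + r}{r - 71} = \frac{2 r}{-71 + r}$)
$\left(-1483 + 12269\right) \left(4165 - 23690\right) + a{\left(11 \right)} = \left(-1483 + 12269\right) \left(4165 - 23690\right) + 2 \cdot 11 \frac{1}{-71 + 11} = 10786 \left(-19525\right) + 2 \cdot 11 \frac{1}{-60} = -210596650 + 2 \cdot 11 \left(- \frac{1}{60}\right) = -210596650 - \frac{11}{30} = - \frac{6317899511}{30}$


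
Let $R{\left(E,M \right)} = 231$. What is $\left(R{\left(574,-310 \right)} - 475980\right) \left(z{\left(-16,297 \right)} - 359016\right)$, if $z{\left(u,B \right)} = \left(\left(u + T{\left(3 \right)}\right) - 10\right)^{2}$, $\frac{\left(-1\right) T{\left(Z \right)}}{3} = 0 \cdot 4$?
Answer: $170479896660$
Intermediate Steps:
$T{\left(Z \right)} = 0$ ($T{\left(Z \right)} = - 3 \cdot 0 \cdot 4 = \left(-3\right) 0 = 0$)
$z{\left(u,B \right)} = \left(-10 + u\right)^{2}$ ($z{\left(u,B \right)} = \left(\left(u + 0\right) - 10\right)^{2} = \left(u - 10\right)^{2} = \left(-10 + u\right)^{2}$)
$\left(R{\left(574,-310 \right)} - 475980\right) \left(z{\left(-16,297 \right)} - 359016\right) = \left(231 - 475980\right) \left(\left(-10 - 16\right)^{2} - 359016\right) = - 475749 \left(\left(-26\right)^{2} - 359016\right) = - 475749 \left(676 - 359016\right) = \left(-475749\right) \left(-358340\right) = 170479896660$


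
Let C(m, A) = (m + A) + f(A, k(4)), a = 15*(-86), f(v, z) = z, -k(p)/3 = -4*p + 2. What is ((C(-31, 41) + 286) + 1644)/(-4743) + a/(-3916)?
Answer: -821521/9286794 ≈ -0.088461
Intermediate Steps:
k(p) = -6 + 12*p (k(p) = -3*(-4*p + 2) = -3*(2 - 4*p) = -6 + 12*p)
a = -1290
C(m, A) = 42 + A + m (C(m, A) = (m + A) + (-6 + 12*4) = (A + m) + (-6 + 48) = (A + m) + 42 = 42 + A + m)
((C(-31, 41) + 286) + 1644)/(-4743) + a/(-3916) = (((42 + 41 - 31) + 286) + 1644)/(-4743) - 1290/(-3916) = ((52 + 286) + 1644)*(-1/4743) - 1290*(-1/3916) = (338 + 1644)*(-1/4743) + 645/1958 = 1982*(-1/4743) + 645/1958 = -1982/4743 + 645/1958 = -821521/9286794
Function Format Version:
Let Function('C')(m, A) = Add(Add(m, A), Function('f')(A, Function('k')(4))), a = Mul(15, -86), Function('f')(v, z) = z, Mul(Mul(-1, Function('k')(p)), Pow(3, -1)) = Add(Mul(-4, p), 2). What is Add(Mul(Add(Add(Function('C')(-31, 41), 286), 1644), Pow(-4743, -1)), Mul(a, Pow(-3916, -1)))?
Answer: Rational(-821521, 9286794) ≈ -0.088461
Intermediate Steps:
Function('k')(p) = Add(-6, Mul(12, p)) (Function('k')(p) = Mul(-3, Add(Mul(-4, p), 2)) = Mul(-3, Add(2, Mul(-4, p))) = Add(-6, Mul(12, p)))
a = -1290
Function('C')(m, A) = Add(42, A, m) (Function('C')(m, A) = Add(Add(m, A), Add(-6, Mul(12, 4))) = Add(Add(A, m), Add(-6, 48)) = Add(Add(A, m), 42) = Add(42, A, m))
Add(Mul(Add(Add(Function('C')(-31, 41), 286), 1644), Pow(-4743, -1)), Mul(a, Pow(-3916, -1))) = Add(Mul(Add(Add(Add(42, 41, -31), 286), 1644), Pow(-4743, -1)), Mul(-1290, Pow(-3916, -1))) = Add(Mul(Add(Add(52, 286), 1644), Rational(-1, 4743)), Mul(-1290, Rational(-1, 3916))) = Add(Mul(Add(338, 1644), Rational(-1, 4743)), Rational(645, 1958)) = Add(Mul(1982, Rational(-1, 4743)), Rational(645, 1958)) = Add(Rational(-1982, 4743), Rational(645, 1958)) = Rational(-821521, 9286794)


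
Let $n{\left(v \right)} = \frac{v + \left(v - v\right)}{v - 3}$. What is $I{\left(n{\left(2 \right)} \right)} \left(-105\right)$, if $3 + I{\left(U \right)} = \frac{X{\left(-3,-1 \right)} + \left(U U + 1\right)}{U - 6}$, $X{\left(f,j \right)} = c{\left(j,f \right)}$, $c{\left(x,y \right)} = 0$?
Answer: $\frac{3045}{8} \approx 380.63$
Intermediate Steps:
$X{\left(f,j \right)} = 0$
$n{\left(v \right)} = \frac{v}{-3 + v}$ ($n{\left(v \right)} = \frac{v + 0}{-3 + v} = \frac{v}{-3 + v}$)
$I{\left(U \right)} = -3 + \frac{1 + U^{2}}{-6 + U}$ ($I{\left(U \right)} = -3 + \frac{0 + \left(U U + 1\right)}{U - 6} = -3 + \frac{0 + \left(U^{2} + 1\right)}{-6 + U} = -3 + \frac{0 + \left(1 + U^{2}\right)}{-6 + U} = -3 + \frac{1 + U^{2}}{-6 + U}$)
$I{\left(n{\left(2 \right)} \right)} \left(-105\right) = \frac{19 + \left(\frac{2}{-3 + 2}\right)^{2} - 3 \frac{2}{-3 + 2}}{-6 + \frac{2}{-3 + 2}} \left(-105\right) = \frac{19 + \left(\frac{2}{-1}\right)^{2} - 3 \frac{2}{-1}}{-6 + \frac{2}{-1}} \left(-105\right) = \frac{19 + \left(2 \left(-1\right)\right)^{2} - 3 \cdot 2 \left(-1\right)}{-6 + 2 \left(-1\right)} \left(-105\right) = \frac{19 + \left(-2\right)^{2} - -6}{-6 - 2} \left(-105\right) = \frac{19 + 4 + 6}{-8} \left(-105\right) = \left(- \frac{1}{8}\right) 29 \left(-105\right) = \left(- \frac{29}{8}\right) \left(-105\right) = \frac{3045}{8}$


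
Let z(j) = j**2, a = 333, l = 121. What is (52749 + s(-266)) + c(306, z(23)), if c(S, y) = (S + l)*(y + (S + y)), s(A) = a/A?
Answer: 168956749/266 ≈ 6.3518e+5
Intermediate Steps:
s(A) = 333/A
c(S, y) = (121 + S)*(S + 2*y) (c(S, y) = (S + 121)*(y + (S + y)) = (121 + S)*(S + 2*y))
(52749 + s(-266)) + c(306, z(23)) = (52749 + 333/(-266)) + (306**2 + 121*306 + 242*23**2 + 2*306*23**2) = (52749 + 333*(-1/266)) + (93636 + 37026 + 242*529 + 2*306*529) = (52749 - 333/266) + (93636 + 37026 + 128018 + 323748) = 14030901/266 + 582428 = 168956749/266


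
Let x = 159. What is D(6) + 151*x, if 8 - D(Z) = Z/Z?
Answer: 24016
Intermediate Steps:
D(Z) = 7 (D(Z) = 8 - Z/Z = 8 - 1*1 = 8 - 1 = 7)
D(6) + 151*x = 7 + 151*159 = 7 + 24009 = 24016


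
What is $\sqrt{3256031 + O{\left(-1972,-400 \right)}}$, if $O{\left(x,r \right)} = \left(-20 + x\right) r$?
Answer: $\sqrt{4052831} \approx 2013.2$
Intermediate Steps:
$O{\left(x,r \right)} = r \left(-20 + x\right)$
$\sqrt{3256031 + O{\left(-1972,-400 \right)}} = \sqrt{3256031 - 400 \left(-20 - 1972\right)} = \sqrt{3256031 - -796800} = \sqrt{3256031 + 796800} = \sqrt{4052831}$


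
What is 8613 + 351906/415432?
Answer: 1789233861/207716 ≈ 8613.8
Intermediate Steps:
8613 + 351906/415432 = 8613 + 351906*(1/415432) = 8613 + 175953/207716 = 1789233861/207716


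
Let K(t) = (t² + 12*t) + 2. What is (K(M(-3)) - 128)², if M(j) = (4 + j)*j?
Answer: 23409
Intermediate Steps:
M(j) = j*(4 + j)
K(t) = 2 + t² + 12*t
(K(M(-3)) - 128)² = ((2 + (-3*(4 - 3))² + 12*(-3*(4 - 3))) - 128)² = ((2 + (-3*1)² + 12*(-3*1)) - 128)² = ((2 + (-3)² + 12*(-3)) - 128)² = ((2 + 9 - 36) - 128)² = (-25 - 128)² = (-153)² = 23409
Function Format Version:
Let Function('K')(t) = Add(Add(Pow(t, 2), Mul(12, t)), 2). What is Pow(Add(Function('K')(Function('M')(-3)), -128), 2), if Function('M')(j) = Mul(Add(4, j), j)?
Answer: 23409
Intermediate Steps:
Function('M')(j) = Mul(j, Add(4, j))
Function('K')(t) = Add(2, Pow(t, 2), Mul(12, t))
Pow(Add(Function('K')(Function('M')(-3)), -128), 2) = Pow(Add(Add(2, Pow(Mul(-3, Add(4, -3)), 2), Mul(12, Mul(-3, Add(4, -3)))), -128), 2) = Pow(Add(Add(2, Pow(Mul(-3, 1), 2), Mul(12, Mul(-3, 1))), -128), 2) = Pow(Add(Add(2, Pow(-3, 2), Mul(12, -3)), -128), 2) = Pow(Add(Add(2, 9, -36), -128), 2) = Pow(Add(-25, -128), 2) = Pow(-153, 2) = 23409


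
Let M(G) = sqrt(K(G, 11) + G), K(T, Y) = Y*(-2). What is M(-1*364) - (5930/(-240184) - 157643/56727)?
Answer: 19099858711/6812458884 + I*sqrt(386) ≈ 2.8037 + 19.647*I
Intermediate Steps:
K(T, Y) = -2*Y
M(G) = sqrt(-22 + G) (M(G) = sqrt(-2*11 + G) = sqrt(-22 + G))
M(-1*364) - (5930/(-240184) - 157643/56727) = sqrt(-22 - 1*364) - (5930/(-240184) - 157643/56727) = sqrt(-22 - 364) - (5930*(-1/240184) - 157643*1/56727) = sqrt(-386) - (-2965/120092 - 157643/56727) = I*sqrt(386) - 1*(-19099858711/6812458884) = I*sqrt(386) + 19099858711/6812458884 = 19099858711/6812458884 + I*sqrt(386)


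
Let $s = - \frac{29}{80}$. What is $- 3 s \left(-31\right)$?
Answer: $- \frac{2697}{80} \approx -33.713$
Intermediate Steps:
$s = - \frac{29}{80}$ ($s = \left(-29\right) \frac{1}{80} = - \frac{29}{80} \approx -0.3625$)
$- 3 s \left(-31\right) = \left(-3\right) \left(- \frac{29}{80}\right) \left(-31\right) = \frac{87}{80} \left(-31\right) = - \frac{2697}{80}$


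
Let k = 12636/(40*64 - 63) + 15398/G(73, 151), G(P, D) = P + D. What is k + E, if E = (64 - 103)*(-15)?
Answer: 184243075/279664 ≈ 658.80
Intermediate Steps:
G(P, D) = D + P
k = 20639635/279664 (k = 12636/(40*64 - 63) + 15398/(151 + 73) = 12636/(2560 - 63) + 15398/224 = 12636/2497 + 15398*(1/224) = 12636*(1/2497) + 7699/112 = 12636/2497 + 7699/112 = 20639635/279664 ≈ 73.802)
E = 585 (E = -39*(-15) = 585)
k + E = 20639635/279664 + 585 = 184243075/279664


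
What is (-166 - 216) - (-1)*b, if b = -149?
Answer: -531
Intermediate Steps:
(-166 - 216) - (-1)*b = (-166 - 216) - (-1)*(-149) = -382 - 1*149 = -382 - 149 = -531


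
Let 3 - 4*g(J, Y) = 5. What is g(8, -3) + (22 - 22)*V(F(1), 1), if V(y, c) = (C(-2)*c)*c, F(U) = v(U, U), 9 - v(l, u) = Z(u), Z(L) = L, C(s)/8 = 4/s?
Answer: -1/2 ≈ -0.50000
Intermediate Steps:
g(J, Y) = -1/2 (g(J, Y) = 3/4 - 1/4*5 = 3/4 - 5/4 = -1/2)
C(s) = 32/s (C(s) = 8*(4/s) = 32/s)
v(l, u) = 9 - u
F(U) = 9 - U
V(y, c) = -16*c**2 (V(y, c) = ((32/(-2))*c)*c = ((32*(-1/2))*c)*c = (-16*c)*c = -16*c**2)
g(8, -3) + (22 - 22)*V(F(1), 1) = -1/2 + (22 - 22)*(-16*1**2) = -1/2 + 0*(-16*1) = -1/2 + 0*(-16) = -1/2 + 0 = -1/2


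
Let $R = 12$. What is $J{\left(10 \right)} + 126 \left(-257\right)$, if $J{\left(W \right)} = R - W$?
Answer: $-32380$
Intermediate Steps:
$J{\left(W \right)} = 12 - W$
$J{\left(10 \right)} + 126 \left(-257\right) = \left(12 - 10\right) + 126 \left(-257\right) = \left(12 - 10\right) - 32382 = 2 - 32382 = -32380$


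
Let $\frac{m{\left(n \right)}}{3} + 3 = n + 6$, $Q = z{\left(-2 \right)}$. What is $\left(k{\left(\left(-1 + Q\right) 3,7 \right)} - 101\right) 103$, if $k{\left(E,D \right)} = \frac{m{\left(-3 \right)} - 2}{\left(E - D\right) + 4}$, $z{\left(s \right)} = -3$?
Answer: $- \frac{155839}{15} \approx -10389.0$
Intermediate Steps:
$Q = -3$
$m{\left(n \right)} = 9 + 3 n$ ($m{\left(n \right)} = -9 + 3 \left(n + 6\right) = -9 + 3 \left(6 + n\right) = -9 + \left(18 + 3 n\right) = 9 + 3 n$)
$k{\left(E,D \right)} = - \frac{2}{4 + E - D}$ ($k{\left(E,D \right)} = \frac{\left(9 + 3 \left(-3\right)\right) - 2}{\left(E - D\right) + 4} = \frac{\left(9 - 9\right) - 2}{4 + E - D} = \frac{0 - 2}{4 + E - D} = - \frac{2}{4 + E - D}$)
$\left(k{\left(\left(-1 + Q\right) 3,7 \right)} - 101\right) 103 = \left(\frac{2}{-4 + 7 - \left(-1 - 3\right) 3} - 101\right) 103 = \left(\frac{2}{-4 + 7 - \left(-4\right) 3} - 101\right) 103 = \left(\frac{2}{-4 + 7 - -12} - 101\right) 103 = \left(\frac{2}{-4 + 7 + 12} - 101\right) 103 = \left(\frac{2}{15} - 101\right) 103 = \left(- \frac{1513}{15}\right) 103 = - \frac{155839}{15}$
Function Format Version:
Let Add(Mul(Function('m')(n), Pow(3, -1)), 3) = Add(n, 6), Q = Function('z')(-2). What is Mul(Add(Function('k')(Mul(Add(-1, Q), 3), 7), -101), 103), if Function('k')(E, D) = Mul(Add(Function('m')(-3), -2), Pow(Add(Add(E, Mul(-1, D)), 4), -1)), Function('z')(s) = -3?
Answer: Rational(-155839, 15) ≈ -10389.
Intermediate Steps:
Q = -3
Function('m')(n) = Add(9, Mul(3, n)) (Function('m')(n) = Add(-9, Mul(3, Add(n, 6))) = Add(-9, Mul(3, Add(6, n))) = Add(-9, Add(18, Mul(3, n))) = Add(9, Mul(3, n)))
Function('k')(E, D) = Mul(-2, Pow(Add(4, E, Mul(-1, D)), -1)) (Function('k')(E, D) = Mul(Add(Add(9, Mul(3, -3)), -2), Pow(Add(Add(E, Mul(-1, D)), 4), -1)) = Mul(Add(Add(9, -9), -2), Pow(Add(4, E, Mul(-1, D)), -1)) = Mul(Add(0, -2), Pow(Add(4, E, Mul(-1, D)), -1)) = Mul(-2, Pow(Add(4, E, Mul(-1, D)), -1)))
Mul(Add(Function('k')(Mul(Add(-1, Q), 3), 7), -101), 103) = Mul(Add(Mul(2, Pow(Add(-4, 7, Mul(-1, Mul(Add(-1, -3), 3))), -1)), -101), 103) = Mul(Add(Mul(2, Pow(Add(-4, 7, Mul(-1, Mul(-4, 3))), -1)), -101), 103) = Mul(Add(Mul(2, Pow(Add(-4, 7, Mul(-1, -12)), -1)), -101), 103) = Mul(Add(Mul(2, Pow(Add(-4, 7, 12), -1)), -101), 103) = Mul(Add(Mul(2, Pow(15, -1)), -101), 103) = Mul(Add(Mul(2, Rational(1, 15)), -101), 103) = Mul(Add(Rational(2, 15), -101), 103) = Mul(Rational(-1513, 15), 103) = Rational(-155839, 15)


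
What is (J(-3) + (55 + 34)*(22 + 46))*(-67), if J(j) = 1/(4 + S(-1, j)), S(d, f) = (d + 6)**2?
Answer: -11759103/29 ≈ -4.0549e+5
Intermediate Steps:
S(d, f) = (6 + d)**2
J(j) = 1/29 (J(j) = 1/(4 + (6 - 1)**2) = 1/(4 + 5**2) = 1/(4 + 25) = 1/29)
(J(-3) + (55 + 34)*(22 + 46))*(-67) = (1/29 + (55 + 34)*(22 + 46))*(-67) = (1/29 + 89*68)*(-67) = (1/29 + 6052)*(-67) = (175509/29)*(-67) = -11759103/29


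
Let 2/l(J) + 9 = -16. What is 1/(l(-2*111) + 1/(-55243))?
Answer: -1381075/110511 ≈ -12.497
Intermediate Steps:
l(J) = -2/25 (l(J) = 2/(-9 - 16) = 2/(-25) = 2*(-1/25) = -2/25)
1/(l(-2*111) + 1/(-55243)) = 1/(-2/25 + 1/(-55243)) = 1/(-2/25 - 1/55243) = 1/(-110511/1381075) = -1381075/110511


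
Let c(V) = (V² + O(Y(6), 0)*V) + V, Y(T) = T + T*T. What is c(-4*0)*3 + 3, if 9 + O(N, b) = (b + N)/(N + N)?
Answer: 3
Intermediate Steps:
Y(T) = T + T²
O(N, b) = -9 + (N + b)/(2*N) (O(N, b) = -9 + (b + N)/(N + N) = -9 + (N + b)/((2*N)) = -9 + (N + b)*(1/(2*N)) = -9 + (N + b)/(2*N))
c(V) = V² - 15*V/2 (c(V) = (V² + ((0 - 102*(1 + 6))/(2*((6*(1 + 6)))))*V) + V = (V² + ((0 - 102*7)/(2*((6*7))))*V) + V = (V² + ((½)*(0 - 17*42)/42)*V) + V = (V² + ((½)*(1/42)*(0 - 714))*V) + V = (V² + ((½)*(1/42)*(-714))*V) + V = (V² - 17*V/2) + V = V² - 15*V/2)
c(-4*0)*3 + 3 = ((-4*0)*(-15 + 2*(-4*0))/2)*3 + 3 = ((½)*0*(-15 + 2*0))*3 + 3 = ((½)*0*(-15 + 0))*3 + 3 = ((½)*0*(-15))*3 + 3 = 0*3 + 3 = 0 + 3 = 3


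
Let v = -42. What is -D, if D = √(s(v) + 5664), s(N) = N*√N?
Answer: -√(5664 - 42*I*√42) ≈ -75.281 + 1.8078*I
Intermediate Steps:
s(N) = N^(3/2)
D = √(5664 - 42*I*√42) (D = √((-42)^(3/2) + 5664) = √(-42*I*√42 + 5664) = √(5664 - 42*I*√42) ≈ 75.281 - 1.808*I)
-D = -√(5664 - 42*I*√42)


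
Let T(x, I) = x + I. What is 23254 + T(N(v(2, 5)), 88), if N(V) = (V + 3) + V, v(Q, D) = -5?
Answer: 23335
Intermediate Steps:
N(V) = 3 + 2*V (N(V) = (3 + V) + V = 3 + 2*V)
T(x, I) = I + x
23254 + T(N(v(2, 5)), 88) = 23254 + (88 + (3 + 2*(-5))) = 23254 + (88 + (3 - 10)) = 23254 + (88 - 7) = 23254 + 81 = 23335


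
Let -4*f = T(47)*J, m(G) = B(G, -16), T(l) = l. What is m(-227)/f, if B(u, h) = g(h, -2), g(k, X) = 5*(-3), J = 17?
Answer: 60/799 ≈ 0.075094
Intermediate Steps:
g(k, X) = -15
B(u, h) = -15
m(G) = -15
f = -799/4 (f = -47*17/4 = -1/4*799 = -799/4 ≈ -199.75)
m(-227)/f = -15/(-799/4) = -15*(-4/799) = 60/799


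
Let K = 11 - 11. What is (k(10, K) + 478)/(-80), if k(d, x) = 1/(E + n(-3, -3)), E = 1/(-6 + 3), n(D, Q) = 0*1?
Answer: -95/16 ≈ -5.9375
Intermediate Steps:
K = 0
n(D, Q) = 0
E = -1/3 (E = 1/(-3) = -1/3 ≈ -0.33333)
k(d, x) = -3 (k(d, x) = 1/(-1/3 + 0) = 1/(-1/3) = -3)
(k(10, K) + 478)/(-80) = (-3 + 478)/(-80) = 475*(-1/80) = -95/16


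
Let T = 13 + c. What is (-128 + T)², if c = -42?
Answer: 24649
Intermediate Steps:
T = -29 (T = 13 - 42 = -29)
(-128 + T)² = (-128 - 29)² = (-157)² = 24649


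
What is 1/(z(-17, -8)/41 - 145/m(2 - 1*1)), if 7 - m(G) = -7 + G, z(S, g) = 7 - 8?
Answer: -533/5958 ≈ -0.089460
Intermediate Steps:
z(S, g) = -1
m(G) = 14 - G (m(G) = 7 - (-7 + G) = 7 + (7 - G) = 14 - G)
1/(z(-17, -8)/41 - 145/m(2 - 1*1)) = 1/(-1/41 - 145/(14 - (2 - 1*1))) = 1/(-1*1/41 - 145/(14 - (2 - 1))) = 1/(-1/41 - 145/(14 - 1*1)) = 1/(-1/41 - 145/(14 - 1)) = 1/(-1/41 - 145/13) = 1/(-5958/533) = -533/5958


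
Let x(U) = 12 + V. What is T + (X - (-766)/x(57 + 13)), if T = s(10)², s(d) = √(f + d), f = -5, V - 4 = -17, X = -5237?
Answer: -5998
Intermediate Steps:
V = -13 (V = 4 - 17 = -13)
s(d) = √(-5 + d)
x(U) = -1 (x(U) = 12 - 13 = -1)
T = 5 (T = (√(-5 + 10))² = (√5)² = 5)
T + (X - (-766)/x(57 + 13)) = 5 + (-5237 - (-766)/(-1)) = 5 + (-5237 - (-766)*(-1)) = 5 + (-5237 - 1*766) = 5 + (-5237 - 766) = 5 - 6003 = -5998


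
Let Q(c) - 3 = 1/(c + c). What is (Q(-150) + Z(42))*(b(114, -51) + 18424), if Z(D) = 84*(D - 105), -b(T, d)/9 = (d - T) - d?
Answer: -617226689/6 ≈ -1.0287e+8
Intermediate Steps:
b(T, d) = 9*T (b(T, d) = -9*((d - T) - d) = -(-9)*T = 9*T)
Z(D) = -8820 + 84*D (Z(D) = 84*(-105 + D) = -8820 + 84*D)
Q(c) = 3 + 1/(2*c) (Q(c) = 3 + 1/(c + c) = 3 + 1/(2*c))
(Q(-150) + Z(42))*(b(114, -51) + 18424) = ((3 + (1/2)/(-150)) + (-8820 + 84*42))*(9*114 + 18424) = ((3 + (1/2)*(-1/150)) + (-8820 + 3528))*(1026 + 18424) = ((3 - 1/300) - 5292)*19450 = (899/300 - 5292)*19450 = -1586701/300*19450 = -617226689/6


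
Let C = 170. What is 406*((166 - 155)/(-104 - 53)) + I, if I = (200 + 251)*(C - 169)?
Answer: 66341/157 ≈ 422.55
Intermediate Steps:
I = 451 (I = (200 + 251)*(170 - 169) = 451*1 = 451)
406*((166 - 155)/(-104 - 53)) + I = 406*((166 - 155)/(-104 - 53)) + 451 = 406*(11/(-157)) + 451 = 406*(11*(-1/157)) + 451 = 406*(-11/157) + 451 = -4466/157 + 451 = 66341/157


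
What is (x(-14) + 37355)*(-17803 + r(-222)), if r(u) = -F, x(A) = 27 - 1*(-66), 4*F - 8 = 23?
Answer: -666976966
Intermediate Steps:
F = 31/4 (F = 2 + (¼)*23 = 2 + 23/4 = 31/4 ≈ 7.7500)
x(A) = 93 (x(A) = 27 + 66 = 93)
r(u) = -31/4 (r(u) = -1*31/4 = -31/4)
(x(-14) + 37355)*(-17803 + r(-222)) = (93 + 37355)*(-17803 - 31/4) = 37448*(-71243/4) = -666976966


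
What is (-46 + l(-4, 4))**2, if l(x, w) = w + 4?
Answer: 1444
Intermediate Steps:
l(x, w) = 4 + w
(-46 + l(-4, 4))**2 = (-46 + (4 + 4))**2 = (-46 + 8)**2 = (-38)**2 = 1444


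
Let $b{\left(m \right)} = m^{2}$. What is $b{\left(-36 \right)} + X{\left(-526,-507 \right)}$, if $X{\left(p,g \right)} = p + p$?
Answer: $244$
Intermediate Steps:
$X{\left(p,g \right)} = 2 p$
$b{\left(-36 \right)} + X{\left(-526,-507 \right)} = \left(-36\right)^{2} + 2 \left(-526\right) = 1296 - 1052 = 244$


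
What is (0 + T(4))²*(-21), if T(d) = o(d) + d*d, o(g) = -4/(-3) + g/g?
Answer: -21175/3 ≈ -7058.3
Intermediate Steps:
o(g) = 7/3 (o(g) = -4*(-⅓) + 1 = 4/3 + 1 = 7/3)
T(d) = 7/3 + d² (T(d) = 7/3 + d*d = 7/3 + d²)
(0 + T(4))²*(-21) = (0 + (7/3 + 4²))²*(-21) = (0 + (7/3 + 16))²*(-21) = (0 + 55/3)²*(-21) = (55/3)²*(-21) = (3025/9)*(-21) = -21175/3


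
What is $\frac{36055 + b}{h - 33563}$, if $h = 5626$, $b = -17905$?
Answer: $- \frac{18150}{27937} \approx -0.64968$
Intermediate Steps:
$\frac{36055 + b}{h - 33563} = \frac{36055 - 17905}{5626 - 33563} = \frac{18150}{-27937} = 18150 \left(- \frac{1}{27937}\right) = - \frac{18150}{27937}$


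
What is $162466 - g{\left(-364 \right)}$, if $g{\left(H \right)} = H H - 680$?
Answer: $30650$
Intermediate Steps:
$g{\left(H \right)} = -680 + H^{2}$ ($g{\left(H \right)} = H^{2} - 680 = -680 + H^{2}$)
$162466 - g{\left(-364 \right)} = 162466 - \left(-680 + \left(-364\right)^{2}\right) = 162466 - \left(-680 + 132496\right) = 162466 - 131816 = 30650$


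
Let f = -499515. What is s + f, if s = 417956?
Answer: -81559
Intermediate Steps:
s + f = 417956 - 499515 = -81559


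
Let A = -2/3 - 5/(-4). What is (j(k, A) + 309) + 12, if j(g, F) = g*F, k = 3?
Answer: 1291/4 ≈ 322.75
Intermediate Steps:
A = 7/12 (A = -2*⅓ - 5*(-¼) = -⅔ + 5/4 = 7/12 ≈ 0.58333)
j(g, F) = F*g
(j(k, A) + 309) + 12 = ((7/12)*3 + 309) + 12 = (7/4 + 309) + 12 = 1243/4 + 12 = 1291/4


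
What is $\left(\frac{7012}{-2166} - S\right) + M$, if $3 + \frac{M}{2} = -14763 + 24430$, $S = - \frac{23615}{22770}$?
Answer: $\frac{31771498927}{1643994} \approx 19326.0$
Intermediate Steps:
$S = - \frac{4723}{4554}$ ($S = \left(-23615\right) \frac{1}{22770} = - \frac{4723}{4554} \approx -1.0371$)
$M = 19328$ ($M = -6 + 2 \left(-14763 + 24430\right) = -6 + 2 \cdot 9667 = -6 + 19334 = 19328$)
$\left(\frac{7012}{-2166} - S\right) + M = \left(\frac{7012}{-2166} - - \frac{4723}{4554}\right) + 19328 = \left(7012 \left(- \frac{1}{2166}\right) + \frac{4723}{4554}\right) + 19328 = \left(- \frac{3506}{1083} + \frac{4723}{4554}\right) + 19328 = - \frac{3617105}{1643994} + 19328 = \frac{31771498927}{1643994}$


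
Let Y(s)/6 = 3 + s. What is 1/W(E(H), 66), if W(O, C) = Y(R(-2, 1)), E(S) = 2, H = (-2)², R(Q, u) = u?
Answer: 1/24 ≈ 0.041667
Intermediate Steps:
H = 4
Y(s) = 18 + 6*s (Y(s) = 6*(3 + s) = 18 + 6*s)
W(O, C) = 24 (W(O, C) = 18 + 6*1 = 18 + 6 = 24)
1/W(E(H), 66) = 1/24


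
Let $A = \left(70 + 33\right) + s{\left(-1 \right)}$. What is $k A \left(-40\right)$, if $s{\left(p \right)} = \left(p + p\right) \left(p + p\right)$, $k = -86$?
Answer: $368080$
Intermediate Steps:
$s{\left(p \right)} = 4 p^{2}$ ($s{\left(p \right)} = 2 p 2 p = 4 p^{2}$)
$A = 107$ ($A = \left(70 + 33\right) + 4 \left(-1\right)^{2} = 103 + 4 \cdot 1 = 103 + 4 = 107$)
$k A \left(-40\right) = \left(-86\right) 107 \left(-40\right) = \left(-9202\right) \left(-40\right) = 368080$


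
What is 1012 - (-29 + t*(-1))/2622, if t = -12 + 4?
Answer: 884495/874 ≈ 1012.0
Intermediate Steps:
t = -8
1012 - (-29 + t*(-1))/2622 = 1012 - (-29 - 8*(-1))/2622 = 1012 - (-29 + 8)/2622 = 1012 - (-21)/2622 = 1012 - 1*(-7/874) = 1012 + 7/874 = 884495/874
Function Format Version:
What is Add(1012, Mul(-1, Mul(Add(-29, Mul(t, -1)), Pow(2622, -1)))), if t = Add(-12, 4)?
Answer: Rational(884495, 874) ≈ 1012.0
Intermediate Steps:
t = -8
Add(1012, Mul(-1, Mul(Add(-29, Mul(t, -1)), Pow(2622, -1)))) = Add(1012, Mul(-1, Mul(Add(-29, Mul(-8, -1)), Pow(2622, -1)))) = Add(1012, Mul(-1, Mul(Add(-29, 8), Rational(1, 2622)))) = Add(1012, Mul(-1, Mul(-21, Rational(1, 2622)))) = Add(1012, Mul(-1, Rational(-7, 874))) = Add(1012, Rational(7, 874)) = Rational(884495, 874)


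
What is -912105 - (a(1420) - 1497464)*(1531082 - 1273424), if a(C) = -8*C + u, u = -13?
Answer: 388763011641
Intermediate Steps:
a(C) = -13 - 8*C (a(C) = -8*C - 13 = -13 - 8*C)
-912105 - (a(1420) - 1497464)*(1531082 - 1273424) = -912105 - ((-13 - 8*1420) - 1497464)*(1531082 - 1273424) = -912105 - ((-13 - 11360) - 1497464)*257658 = -912105 - (-11373 - 1497464)*257658 = -912105 - (-1508837)*257658 = -912105 - 1*(-388763923746) = -912105 + 388763923746 = 388763011641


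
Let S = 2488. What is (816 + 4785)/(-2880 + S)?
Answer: -5601/392 ≈ -14.288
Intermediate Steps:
(816 + 4785)/(-2880 + S) = (816 + 4785)/(-2880 + 2488) = 5601/(-392) = 5601*(-1/392) = -5601/392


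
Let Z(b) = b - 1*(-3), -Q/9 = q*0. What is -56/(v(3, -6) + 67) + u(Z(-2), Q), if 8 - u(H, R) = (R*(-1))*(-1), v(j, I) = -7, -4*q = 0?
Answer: 106/15 ≈ 7.0667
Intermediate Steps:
q = 0 (q = -¼*0 = 0)
Q = 0 (Q = -0*0 = -9*0 = 0)
Z(b) = 3 + b (Z(b) = b + 3 = 3 + b)
u(H, R) = 8 - R (u(H, R) = 8 - R*(-1)*(-1) = 8 - (-R)*(-1) = 8 - R)
-56/(v(3, -6) + 67) + u(Z(-2), Q) = -56/(-7 + 67) + (8 - 1*0) = -56/60 + (8 + 0) = (1/60)*(-56) + 8 = -14/15 + 8 = 106/15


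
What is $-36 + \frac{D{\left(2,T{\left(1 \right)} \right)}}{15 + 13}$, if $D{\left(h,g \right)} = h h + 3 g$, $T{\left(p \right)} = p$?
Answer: $- \frac{143}{4} \approx -35.75$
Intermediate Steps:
$D{\left(h,g \right)} = h^{2} + 3 g$
$-36 + \frac{D{\left(2,T{\left(1 \right)} \right)}}{15 + 13} = -36 + \frac{2^{2} + 3 \cdot 1}{15 + 13} = -36 + \frac{4 + 3}{28} = -36 + 7 \cdot \frac{1}{28} = -36 + \frac{1}{4} = - \frac{143}{4}$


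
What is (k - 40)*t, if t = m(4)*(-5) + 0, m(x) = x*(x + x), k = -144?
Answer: 29440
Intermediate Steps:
m(x) = 2*x² (m(x) = x*(2*x) = 2*x²)
t = -160 (t = (2*4²)*(-5) + 0 = (2*16)*(-5) + 0 = 32*(-5) + 0 = -160 + 0 = -160)
(k - 40)*t = (-144 - 40)*(-160) = -184*(-160) = 29440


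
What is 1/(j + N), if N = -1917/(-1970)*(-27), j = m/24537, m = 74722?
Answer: -48337890/1122808243 ≈ -0.043051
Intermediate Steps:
j = 74722/24537 ≈ 3.0453
N = -51759/1970 (N = -1917*(-1/1970)*(-27) = (1917/1970)*(-27) = -51759/1970 ≈ -26.274)
1/(j + N) = 1/(74722/24537 - 51759/1970) = 1/(-1122808243/48337890) = -48337890/1122808243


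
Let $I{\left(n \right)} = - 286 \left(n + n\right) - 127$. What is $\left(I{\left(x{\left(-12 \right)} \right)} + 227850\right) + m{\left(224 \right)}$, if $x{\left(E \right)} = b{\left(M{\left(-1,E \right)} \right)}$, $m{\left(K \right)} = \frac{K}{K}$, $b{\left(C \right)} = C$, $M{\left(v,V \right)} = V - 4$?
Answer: $236876$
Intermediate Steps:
$M{\left(v,V \right)} = -4 + V$
$m{\left(K \right)} = 1$
$x{\left(E \right)} = -4 + E$
$I{\left(n \right)} = -127 - 572 n$ ($I{\left(n \right)} = - 286 \cdot 2 n - 127 = - 572 n - 127 = -127 - 572 n$)
$\left(I{\left(x{\left(-12 \right)} \right)} + 227850\right) + m{\left(224 \right)} = \left(\left(-127 - 572 \left(-4 - 12\right)\right) + 227850\right) + 1 = \left(\left(-127 - -9152\right) + 227850\right) + 1 = \left(\left(-127 + 9152\right) + 227850\right) + 1 = \left(9025 + 227850\right) + 1 = 236875 + 1 = 236876$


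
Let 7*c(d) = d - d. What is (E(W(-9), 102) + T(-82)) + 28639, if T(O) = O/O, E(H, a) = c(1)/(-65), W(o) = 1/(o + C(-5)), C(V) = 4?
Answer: 28640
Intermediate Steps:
c(d) = 0 (c(d) = (d - d)/7 = (⅐)*0 = 0)
W(o) = 1/(4 + o) (W(o) = 1/(o + 4) = 1/(4 + o))
E(H, a) = 0 (E(H, a) = 0/(-65) = 0*(-1/65) = 0)
T(O) = 1
(E(W(-9), 102) + T(-82)) + 28639 = (0 + 1) + 28639 = 1 + 28639 = 28640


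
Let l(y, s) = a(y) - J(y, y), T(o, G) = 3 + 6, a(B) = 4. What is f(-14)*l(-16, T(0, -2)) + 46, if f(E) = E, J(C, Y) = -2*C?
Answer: 438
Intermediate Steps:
T(o, G) = 9
l(y, s) = 4 + 2*y (l(y, s) = 4 - (-2)*y = 4 + 2*y)
f(-14)*l(-16, T(0, -2)) + 46 = -14*(4 + 2*(-16)) + 46 = -14*(4 - 32) + 46 = -14*(-28) + 46 = 392 + 46 = 438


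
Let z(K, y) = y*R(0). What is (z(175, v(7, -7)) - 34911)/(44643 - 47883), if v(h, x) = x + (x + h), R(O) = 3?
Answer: 2911/270 ≈ 10.781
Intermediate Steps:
v(h, x) = h + 2*x (v(h, x) = x + (h + x) = h + 2*x)
z(K, y) = 3*y (z(K, y) = y*3 = 3*y)
(z(175, v(7, -7)) - 34911)/(44643 - 47883) = (3*(7 + 2*(-7)) - 34911)/(44643 - 47883) = (3*(7 - 14) - 34911)/(-3240) = (3*(-7) - 34911)*(-1/3240) = (-21 - 34911)*(-1/3240) = -34932*(-1/3240) = 2911/270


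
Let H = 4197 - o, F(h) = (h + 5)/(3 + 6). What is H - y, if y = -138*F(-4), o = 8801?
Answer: -13766/3 ≈ -4588.7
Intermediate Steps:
F(h) = 5/9 + h/9 (F(h) = (5 + h)/9 = (5 + h)*(1/9) = 5/9 + h/9)
y = -46/3 (y = -138*(5/9 + (1/9)*(-4)) = -138*(5/9 - 4/9) = -138*1/9 = -46/3 ≈ -15.333)
H = -4604 (H = 4197 - 1*8801 = 4197 - 8801 = -4604)
H - y = -4604 - 1*(-46/3) = -4604 + 46/3 = -13766/3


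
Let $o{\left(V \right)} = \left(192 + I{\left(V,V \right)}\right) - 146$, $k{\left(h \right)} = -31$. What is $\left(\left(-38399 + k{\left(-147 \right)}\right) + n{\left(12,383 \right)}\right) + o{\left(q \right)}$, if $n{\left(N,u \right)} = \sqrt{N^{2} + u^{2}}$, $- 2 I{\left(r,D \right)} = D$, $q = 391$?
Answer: $- \frac{77159}{2} + \sqrt{146833} \approx -38196.0$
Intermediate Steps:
$I{\left(r,D \right)} = - \frac{D}{2}$
$o{\left(V \right)} = 46 - \frac{V}{2}$ ($o{\left(V \right)} = \left(192 - \frac{V}{2}\right) - 146 = 46 - \frac{V}{2}$)
$\left(\left(-38399 + k{\left(-147 \right)}\right) + n{\left(12,383 \right)}\right) + o{\left(q \right)} = \left(\left(-38399 - 31\right) + \sqrt{12^{2} + 383^{2}}\right) + \left(46 - \frac{391}{2}\right) = \left(-38430 + \sqrt{144 + 146689}\right) + \left(46 - \frac{391}{2}\right) = \left(-38430 + \sqrt{146833}\right) - \frac{299}{2} = - \frac{77159}{2} + \sqrt{146833}$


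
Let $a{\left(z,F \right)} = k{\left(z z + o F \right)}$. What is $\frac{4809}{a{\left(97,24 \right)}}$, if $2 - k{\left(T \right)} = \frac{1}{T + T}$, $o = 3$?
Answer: $\frac{30396086}{12641} \approx 2404.6$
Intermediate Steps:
$k{\left(T \right)} = 2 - \frac{1}{2 T}$ ($k{\left(T \right)} = 2 - \frac{1}{T + T} = 2 - \frac{1}{2 T}$)
$a{\left(z,F \right)} = 2 - \frac{1}{2 \left(z^{2} + 3 F\right)}$ ($a{\left(z,F \right)} = 2 - \frac{1}{2 \left(z z + 3 F\right)} = 2 - \frac{1}{2 \left(z^{2} + 3 F\right)}$)
$\frac{4809}{a{\left(97,24 \right)}} = \frac{4809}{\frac{1}{2} \frac{1}{97^{2} + 3 \cdot 24} \left(-1 + 4 \cdot 97^{2} + 12 \cdot 24\right)} = \frac{4809}{\frac{1}{2} \frac{1}{9409 + 72} \left(-1 + 4 \cdot 9409 + 288\right)} = \frac{4809}{\frac{1}{2} \cdot \frac{1}{9481} \left(-1 + 37636 + 288\right)} = \frac{4809}{\frac{1}{2} \cdot \frac{1}{9481} \cdot 37923} = \frac{4809}{\frac{37923}{18962}} = 4809 \cdot \frac{18962}{37923} = \frac{30396086}{12641}$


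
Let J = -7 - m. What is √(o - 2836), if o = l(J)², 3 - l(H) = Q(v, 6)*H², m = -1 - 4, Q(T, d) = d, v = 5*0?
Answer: I*√2395 ≈ 48.939*I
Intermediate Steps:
v = 0
m = -5
J = -2 (J = -7 - 1*(-5) = -7 + 5 = -2)
l(H) = 3 - 6*H²
o = 441 (o = (3 - 6*(-2)²)² = (3 - 6*4)² = (3 - 24)² = (-21)² = 441)
√(o - 2836) = √(441 - 2836) = √(-2395) = I*√2395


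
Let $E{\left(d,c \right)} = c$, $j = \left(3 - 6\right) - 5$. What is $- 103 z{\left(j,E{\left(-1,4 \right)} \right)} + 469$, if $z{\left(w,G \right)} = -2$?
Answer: $675$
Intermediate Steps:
$j = -8$ ($j = \left(3 - 6\right) - 5 = -3 - 5 = -8$)
$- 103 z{\left(j,E{\left(-1,4 \right)} \right)} + 469 = \left(-103\right) \left(-2\right) + 469 = 206 + 469 = 675$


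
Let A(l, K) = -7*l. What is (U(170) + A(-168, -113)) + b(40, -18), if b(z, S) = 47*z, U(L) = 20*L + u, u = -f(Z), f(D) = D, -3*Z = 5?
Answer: 19373/3 ≈ 6457.7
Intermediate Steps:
Z = -5/3 (Z = -⅓*5 = -5/3 ≈ -1.6667)
u = 5/3 (u = -1*(-5/3) = 5/3 ≈ 1.6667)
U(L) = 5/3 + 20*L (U(L) = 20*L + 5/3 = 5/3 + 20*L)
(U(170) + A(-168, -113)) + b(40, -18) = ((5/3 + 20*170) - 7*(-168)) + 47*40 = ((5/3 + 3400) + 1176) + 1880 = (10205/3 + 1176) + 1880 = 13733/3 + 1880 = 19373/3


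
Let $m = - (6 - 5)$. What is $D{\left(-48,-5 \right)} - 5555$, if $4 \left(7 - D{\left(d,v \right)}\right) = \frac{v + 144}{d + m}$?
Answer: $- \frac{1087269}{196} \approx -5547.3$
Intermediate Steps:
$m = -1$ ($m = \left(-1\right) 1 = -1$)
$D{\left(d,v \right)} = 7 - \frac{144 + v}{4 \left(-1 + d\right)}$ ($D{\left(d,v \right)} = 7 - \frac{\left(v + 144\right) \frac{1}{d - 1}}{4} = 7 - \frac{\left(144 + v\right) \frac{1}{-1 + d}}{4} = 7 - \frac{\frac{1}{-1 + d} \left(144 + v\right)}{4} = 7 - \frac{144 + v}{4 \left(-1 + d\right)}$)
$D{\left(-48,-5 \right)} - 5555 = \frac{-172 - -5 + 28 \left(-48\right)}{4 \left(-1 - 48\right)} - 5555 = \frac{-172 + 5 - 1344}{4 \left(-49\right)} - 5555 = \frac{1}{4} \left(- \frac{1}{49}\right) \left(-1511\right) - 5555 = \frac{1511}{196} - 5555 = - \frac{1087269}{196}$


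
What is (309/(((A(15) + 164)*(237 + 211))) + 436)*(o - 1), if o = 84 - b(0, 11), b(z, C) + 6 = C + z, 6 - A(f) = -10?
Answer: 152357179/4480 ≈ 34008.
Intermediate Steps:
A(f) = 16 (A(f) = 6 - 1*(-10) = 6 + 10 = 16)
b(z, C) = -6 + C + z (b(z, C) = -6 + (C + z) = -6 + C + z)
o = 79 (o = 84 - (-6 + 11 + 0) = 84 - 1*5 = 84 - 5 = 79)
(309/(((A(15) + 164)*(237 + 211))) + 436)*(o - 1) = (309/(((16 + 164)*(237 + 211))) + 436)*(79 - 1) = (309/((180*448)) + 436)*78 = (309/80640 + 436)*78 = (309*(1/80640) + 436)*78 = (103/26880 + 436)*78 = (11719783/26880)*78 = 152357179/4480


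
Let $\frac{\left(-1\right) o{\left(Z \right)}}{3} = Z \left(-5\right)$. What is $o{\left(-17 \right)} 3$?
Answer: $-765$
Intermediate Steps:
$o{\left(Z \right)} = 15 Z$ ($o{\left(Z \right)} = - 3 Z \left(-5\right) = - 3 \left(- 5 Z\right) = 15 Z$)
$o{\left(-17 \right)} 3 = 15 \left(-17\right) 3 = \left(-255\right) 3 = -765$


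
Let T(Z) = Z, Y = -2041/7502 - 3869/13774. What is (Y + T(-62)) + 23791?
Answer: 612980223380/25833137 ≈ 23728.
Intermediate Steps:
Y = -14284493/25833137 (Y = -2041*1/7502 - 3869*1/13774 = -2041/7502 - 3869/13774 = -14284493/25833137 ≈ -0.55295)
(Y + T(-62)) + 23791 = (-14284493/25833137 - 62) + 23791 = -1615938987/25833137 + 23791 = 612980223380/25833137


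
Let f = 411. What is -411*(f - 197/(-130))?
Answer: -22040697/130 ≈ -1.6954e+5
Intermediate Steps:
-411*(f - 197/(-130)) = -411*(411 - 197/(-130)) = -411*(411 - 197*(-1/130)) = -411*(411 + 197/130) = -411*53627/130 = -22040697/130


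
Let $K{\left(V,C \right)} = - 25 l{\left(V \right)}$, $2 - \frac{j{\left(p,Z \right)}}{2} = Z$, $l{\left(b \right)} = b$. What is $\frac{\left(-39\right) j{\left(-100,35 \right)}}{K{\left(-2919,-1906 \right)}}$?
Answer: $\frac{858}{24325} \approx 0.035272$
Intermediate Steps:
$j{\left(p,Z \right)} = 4 - 2 Z$
$K{\left(V,C \right)} = - 25 V$
$\frac{\left(-39\right) j{\left(-100,35 \right)}}{K{\left(-2919,-1906 \right)}} = \frac{\left(-39\right) \left(4 - 70\right)}{\left(-25\right) \left(-2919\right)} = \frac{\left(-39\right) \left(4 - 70\right)}{72975} = \left(-39\right) \left(-66\right) \frac{1}{72975} = 2574 \cdot \frac{1}{72975} = \frac{858}{24325}$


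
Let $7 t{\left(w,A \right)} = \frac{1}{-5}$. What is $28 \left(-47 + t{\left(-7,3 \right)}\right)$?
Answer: $- \frac{6584}{5} \approx -1316.8$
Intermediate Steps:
$t{\left(w,A \right)} = - \frac{1}{35}$ ($t{\left(w,A \right)} = \frac{1}{7 \left(-5\right)} = \frac{1}{7} \left(- \frac{1}{5}\right) = - \frac{1}{35}$)
$28 \left(-47 + t{\left(-7,3 \right)}\right) = 28 \left(-47 - \frac{1}{35}\right) = 28 \left(- \frac{1646}{35}\right) = - \frac{6584}{5}$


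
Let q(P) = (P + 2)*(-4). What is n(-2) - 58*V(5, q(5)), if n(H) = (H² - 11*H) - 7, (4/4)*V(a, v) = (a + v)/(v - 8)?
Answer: -325/18 ≈ -18.056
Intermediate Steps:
q(P) = -8 - 4*P (q(P) = (2 + P)*(-4) = -8 - 4*P)
V(a, v) = (a + v)/(-8 + v) (V(a, v) = (a + v)/(v - 8) = (a + v)/(-8 + v))
n(H) = -7 + H² - 11*H
n(-2) - 58*V(5, q(5)) = (-7 + (-2)² - 11*(-2)) - 58*(5 + (-8 - 4*5))/(-8 + (-8 - 4*5)) = (-7 + 4 + 22) - 58*(5 + (-8 - 20))/(-8 + (-8 - 20)) = 19 - 58*(5 - 28)/(-8 - 28) = 19 - 58*(-23)/(-36) = 19 - (-29)*(-23)/18 = 19 - 58*23/36 = 19 - 667/18 = -325/18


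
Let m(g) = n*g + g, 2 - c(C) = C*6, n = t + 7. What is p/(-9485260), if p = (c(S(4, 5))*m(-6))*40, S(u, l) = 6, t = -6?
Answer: -816/474263 ≈ -0.0017206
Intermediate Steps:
n = 1 (n = -6 + 7 = 1)
c(C) = 2 - 6*C (c(C) = 2 - C*6 = 2 - 6*C)
m(g) = 2*g (m(g) = 1*g + g = g + g = 2*g)
p = 16320 (p = ((2 - 6*6)*(2*(-6)))*40 = ((2 - 36)*(-12))*40 = -34*(-12)*40 = 408*40 = 16320)
p/(-9485260) = 16320/(-9485260) = 16320*(-1/9485260) = -816/474263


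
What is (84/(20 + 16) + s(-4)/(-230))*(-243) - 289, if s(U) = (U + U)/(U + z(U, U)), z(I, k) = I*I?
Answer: -98521/115 ≈ -856.70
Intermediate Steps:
z(I, k) = I²
s(U) = 2*U/(U + U²) (s(U) = (U + U)/(U + U²) = (2*U)/(U + U²) = 2*U/(U + U²))
(84/(20 + 16) + s(-4)/(-230))*(-243) - 289 = (84/(20 + 16) + (2/(1 - 4))/(-230))*(-243) - 289 = (84/36 + (2/(-3))*(-1/230))*(-243) - 289 = (84*(1/36) + (2*(-⅓))*(-1/230))*(-243) - 289 = (7/3 - ⅔*(-1/230))*(-243) - 289 = (7/3 + 1/345)*(-243) - 289 = (806/345)*(-243) - 289 = -65286/115 - 289 = -98521/115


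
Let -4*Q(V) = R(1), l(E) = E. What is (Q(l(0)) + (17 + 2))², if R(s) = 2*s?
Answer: 1369/4 ≈ 342.25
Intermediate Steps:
Q(V) = -½ (Q(V) = -1/2 = -¼*2 = -½)
(Q(l(0)) + (17 + 2))² = (-½ + (17 + 2))² = (-½ + 19)² = (37/2)² = 1369/4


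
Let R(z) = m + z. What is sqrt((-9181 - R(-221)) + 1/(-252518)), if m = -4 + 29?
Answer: I*sqrt(572931583063658)/252518 ≈ 94.789*I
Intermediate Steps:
m = 25
R(z) = 25 + z
sqrt((-9181 - R(-221)) + 1/(-252518)) = sqrt((-9181 - (25 - 221)) + 1/(-252518)) = sqrt((-9181 - 1*(-196)) - 1/252518) = sqrt((-9181 + 196) - 1/252518) = sqrt(-8985 - 1/252518) = sqrt(-2268874231/252518) = I*sqrt(572931583063658)/252518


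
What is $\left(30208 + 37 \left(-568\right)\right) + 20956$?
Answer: $30148$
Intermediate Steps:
$\left(30208 + 37 \left(-568\right)\right) + 20956 = \left(30208 - 21016\right) + 20956 = 9192 + 20956 = 30148$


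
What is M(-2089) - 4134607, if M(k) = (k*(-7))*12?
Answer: -3959131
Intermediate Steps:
M(k) = -84*k (M(k) = -7*k*12 = -84*k)
M(-2089) - 4134607 = -84*(-2089) - 4134607 = 175476 - 4134607 = -3959131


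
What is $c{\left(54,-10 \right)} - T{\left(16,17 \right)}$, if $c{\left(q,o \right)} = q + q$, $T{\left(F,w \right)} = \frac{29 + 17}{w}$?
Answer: $\frac{1790}{17} \approx 105.29$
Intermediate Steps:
$T{\left(F,w \right)} = \frac{46}{w}$
$c{\left(q,o \right)} = 2 q$
$c{\left(54,-10 \right)} - T{\left(16,17 \right)} = 2 \cdot 54 - \frac{46}{17} = 108 - 46 \cdot \frac{1}{17} = 108 - \frac{46}{17} = \frac{1790}{17}$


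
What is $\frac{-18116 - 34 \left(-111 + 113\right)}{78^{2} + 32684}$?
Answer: $- \frac{2273}{4846} \approx -0.46905$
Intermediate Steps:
$\frac{-18116 - 34 \left(-111 + 113\right)}{78^{2} + 32684} = \frac{-18116 - 68}{6084 + 32684} = \frac{-18116 - 68}{38768} = \left(-18184\right) \frac{1}{38768} = - \frac{2273}{4846}$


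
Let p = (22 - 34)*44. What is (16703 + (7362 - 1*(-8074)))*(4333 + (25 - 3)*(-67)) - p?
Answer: 91885929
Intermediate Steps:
p = -528 (p = -12*44 = -528)
(16703 + (7362 - 1*(-8074)))*(4333 + (25 - 3)*(-67)) - p = (16703 + (7362 - 1*(-8074)))*(4333 + (25 - 3)*(-67)) - 1*(-528) = (16703 + (7362 + 8074))*(4333 + 22*(-67)) + 528 = (16703 + 15436)*(4333 - 1474) + 528 = 32139*2859 + 528 = 91885401 + 528 = 91885929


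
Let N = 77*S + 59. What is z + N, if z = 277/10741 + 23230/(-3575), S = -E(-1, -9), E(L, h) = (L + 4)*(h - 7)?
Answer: 28788000694/7679815 ≈ 3748.5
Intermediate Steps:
E(L, h) = (-7 + h)*(4 + L) (E(L, h) = (4 + L)*(-7 + h) = (-7 + h)*(4 + L))
S = 48 (S = -(-28 - 7*(-1) + 4*(-9) - 1*(-9)) = -(-28 + 7 - 36 + 9) = -1*(-48) = 48)
N = 3755 (N = 77*48 + 59 = 3696 + 59 = 3755)
z = -49704631/7679815 (z = 277*(1/10741) + 23230*(-1/3575) = 277/10741 - 4646/715 = -49704631/7679815 ≈ -6.4721)
z + N = -49704631/7679815 + 3755 = 28788000694/7679815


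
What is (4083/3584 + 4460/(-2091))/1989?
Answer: -7447087/14905852416 ≈ -0.00049961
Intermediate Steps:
(4083/3584 + 4460/(-2091))/1989 = (4083*(1/3584) + 4460*(-1/2091))*(1/1989) = (4083/3584 - 4460/2091)*(1/1989) = -7447087/7494144*1/1989 = -7447087/14905852416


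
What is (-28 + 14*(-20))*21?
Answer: -6468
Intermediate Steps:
(-28 + 14*(-20))*21 = (-28 - 280)*21 = -308*21 = -6468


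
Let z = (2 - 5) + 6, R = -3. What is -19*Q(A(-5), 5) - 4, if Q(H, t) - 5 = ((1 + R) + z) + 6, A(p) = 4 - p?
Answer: -232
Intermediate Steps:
z = 3 (z = -3 + 6 = 3)
Q(H, t) = 12 (Q(H, t) = 5 + (((1 - 3) + 3) + 6) = 5 + ((-2 + 3) + 6) = 5 + (1 + 6) = 5 + 7 = 12)
-19*Q(A(-5), 5) - 4 = -19*12 - 4 = -228 - 4 = -232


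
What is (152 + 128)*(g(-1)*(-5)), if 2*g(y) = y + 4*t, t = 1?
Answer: -2100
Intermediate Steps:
g(y) = 2 + y/2 (g(y) = (y + 4*1)/2 = (y + 4)/2 = (4 + y)/2 = 2 + y/2)
(152 + 128)*(g(-1)*(-5)) = (152 + 128)*((2 + (½)*(-1))*(-5)) = 280*((2 - ½)*(-5)) = 280*((3/2)*(-5)) = 280*(-15/2) = -2100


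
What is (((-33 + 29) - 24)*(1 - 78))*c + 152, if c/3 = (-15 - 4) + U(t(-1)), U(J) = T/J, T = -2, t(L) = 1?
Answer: -135676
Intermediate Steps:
U(J) = -2/J
c = -63 (c = 3*((-15 - 4) - 2/1) = 3*(-19 - 2*1) = 3*(-19 - 2) = 3*(-21) = -63)
(((-33 + 29) - 24)*(1 - 78))*c + 152 = (((-33 + 29) - 24)*(1 - 78))*(-63) + 152 = ((-4 - 24)*(-77))*(-63) + 152 = -28*(-77)*(-63) + 152 = 2156*(-63) + 152 = -135828 + 152 = -135676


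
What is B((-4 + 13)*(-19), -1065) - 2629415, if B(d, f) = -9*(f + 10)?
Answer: -2619920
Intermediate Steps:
B(d, f) = -90 - 9*f (B(d, f) = -9*(10 + f) = -90 - 9*f)
B((-4 + 13)*(-19), -1065) - 2629415 = (-90 - 9*(-1065)) - 2629415 = (-90 + 9585) - 2629415 = 9495 - 2629415 = -2619920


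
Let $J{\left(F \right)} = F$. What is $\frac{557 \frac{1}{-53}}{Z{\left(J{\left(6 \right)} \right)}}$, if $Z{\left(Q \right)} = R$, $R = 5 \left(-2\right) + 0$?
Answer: $\frac{557}{530} \approx 1.0509$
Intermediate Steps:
$R = -10$ ($R = -10 + 0 = -10$)
$Z{\left(Q \right)} = -10$
$\frac{557 \frac{1}{-53}}{Z{\left(J{\left(6 \right)} \right)}} = \frac{557 \frac{1}{-53}}{-10} = 557 \left(- \frac{1}{53}\right) \left(- \frac{1}{10}\right) = \left(- \frac{557}{53}\right) \left(- \frac{1}{10}\right) = \frac{557}{530}$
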